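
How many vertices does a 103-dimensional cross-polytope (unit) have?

The vertices are ±e_1, ..., ±e_103, so there are 2·103 = 206.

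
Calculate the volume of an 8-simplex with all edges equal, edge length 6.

V = (6^8 / 8!) · √((8+1) / 2^8) ≈ 7.81071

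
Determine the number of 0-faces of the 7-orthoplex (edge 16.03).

Each 0-face is the convex hull of 1 vertex, one chosen as ±e_i from each of 1 distinct axis: 2^1·C(7,1) = 14.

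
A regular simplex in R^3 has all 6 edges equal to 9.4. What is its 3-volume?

Volume = (√2/12) · 9.4³ = 97.8853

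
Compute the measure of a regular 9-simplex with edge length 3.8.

V = (3.8^9 / 9!) · √((9+1) / 2^9) ≈ 0.0636289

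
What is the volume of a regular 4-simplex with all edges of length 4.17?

For a regular n-simplex with edge a, V = (a^n / n!)·√((n+1)/2^n). With a=4.17, n=4: V ≈ 7.043.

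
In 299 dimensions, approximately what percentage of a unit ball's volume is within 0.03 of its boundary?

1 - (1-0.03)^299 ≈ 0.999889 ≈ 99.9889%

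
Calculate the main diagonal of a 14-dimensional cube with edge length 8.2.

||(8.2,8.2,...,8.2)|| = √(14)·8.2 ≈ 30.6816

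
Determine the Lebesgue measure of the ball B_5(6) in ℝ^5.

Volume = π^{5/2}·(6)^5/Γ(7/2) = 20736·π^2/5 ≈ 40931.2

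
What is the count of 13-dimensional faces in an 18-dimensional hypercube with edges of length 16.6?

f_13(18-cube) = (18 choose 13) · 2^5 = 274176.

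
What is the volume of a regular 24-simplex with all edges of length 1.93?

For a regular n-simplex with edge a, V = (a^n / n!)·√((n+1)/2^n). With a=1.93, n=24: V ≈ 1.40372e-20.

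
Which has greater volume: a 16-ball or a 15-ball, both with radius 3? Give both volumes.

V_16(3.0) ≈ 1.01302e+07. V_15(3.0) ≈ 5.47329e+06. The 16-ball is larger.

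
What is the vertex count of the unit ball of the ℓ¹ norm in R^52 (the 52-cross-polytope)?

Number of vertices = 2n = 104.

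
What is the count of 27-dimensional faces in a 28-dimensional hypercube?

f_27(28-cube) = (28 choose 27) · 2^1 = 56.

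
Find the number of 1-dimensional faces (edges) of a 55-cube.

Each of the 2^55 = 36028797018963968 vertices has degree 55; total edges = 55·2^55/2 = 990791918021509120.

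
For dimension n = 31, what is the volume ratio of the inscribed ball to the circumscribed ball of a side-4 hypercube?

V_in/V_out = n^(-n/2) = 31^(-31/2) ≈ 7.65409e-24.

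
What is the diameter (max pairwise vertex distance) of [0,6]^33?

||(6,6,...,6)|| = √(33)·6 ≈ 34.4674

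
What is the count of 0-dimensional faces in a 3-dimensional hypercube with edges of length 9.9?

f_0(3-cube) = (3 choose 0) · 2^3 = 8.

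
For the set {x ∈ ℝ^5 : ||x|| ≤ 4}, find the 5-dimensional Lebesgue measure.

V_5(4) = π^(5/2) · (4)^5 / Γ(5/2 + 1) = 8192·π^2/15 ≈ 5390.12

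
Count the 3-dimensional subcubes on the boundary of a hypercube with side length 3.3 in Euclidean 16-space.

An n-cube has C(n,k)·2^(n-k) k-faces. Here C(16,3)·2^13 = 560·8192 = 4587520.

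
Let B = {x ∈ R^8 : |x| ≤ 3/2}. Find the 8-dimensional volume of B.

V = 2187·π^4/2048 ≈ 104.02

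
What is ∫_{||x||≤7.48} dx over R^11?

V_11(7.48) = π^(11/2) · (7.48)^11 / Γ(11/2 + 1) ≈ 7.7272e+09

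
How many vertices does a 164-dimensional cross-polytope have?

The vertices are ±e_1, ..., ±e_164, so there are 2·164 = 328.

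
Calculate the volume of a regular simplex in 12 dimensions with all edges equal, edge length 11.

For a regular n-simplex with edge a, V = (a^n / n!)·√((n+1)/2^n). With a=11, n=12: V ≈ 369.119.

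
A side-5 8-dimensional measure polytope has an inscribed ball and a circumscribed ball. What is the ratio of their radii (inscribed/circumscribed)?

For an n-cube of any side s, the inradius is s/2 and the circumradius is s√n/2, so the ratio is 1/√8 ≈ 0.353553.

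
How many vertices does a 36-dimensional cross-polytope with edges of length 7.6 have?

The 36-dimensional cross-polytope has 2n = 2·36 = 72 vertices.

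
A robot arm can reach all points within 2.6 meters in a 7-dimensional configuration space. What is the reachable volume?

V_7(2.6) = π^(7/2) · (2.6)^7 / Γ(7/2 + 1) ≈ 3794.84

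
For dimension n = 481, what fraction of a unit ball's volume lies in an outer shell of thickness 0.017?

1 - (1-0.017)^481 ≈ 0.999738 ≈ 99.9738%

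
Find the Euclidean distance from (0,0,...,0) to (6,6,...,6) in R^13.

d = √(6² + 6² + ... + 6²) [13 terms] = √(13·6²) = 6√13 ≈ 21.6333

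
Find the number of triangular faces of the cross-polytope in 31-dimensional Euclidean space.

f_2(31-orthoplex) = 2^3 · (31 choose 3) = 35960.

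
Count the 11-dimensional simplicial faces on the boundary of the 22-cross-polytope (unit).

An n-cross-polytope has 2^(k+1)·C(n,k+1) k-faces. Here 2^12·C(22,12) = 4096·646646 = 2648662016.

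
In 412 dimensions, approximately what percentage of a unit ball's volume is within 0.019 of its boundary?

1 - (1-0.019)^412 ≈ 0.99963 ≈ 99.9630%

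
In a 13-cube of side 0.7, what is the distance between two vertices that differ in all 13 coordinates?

d = √(0.7² + 0.7² + ... + 0.7²) [13 terms] = √(13·0.7²) = 0.7√13 ≈ 2.52389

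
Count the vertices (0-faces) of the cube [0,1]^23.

An n-cube has 2^n vertices; for n = 23 that is 2^23 = 8388608.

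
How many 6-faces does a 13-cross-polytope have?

Each 6-face is the convex hull of 7 vertices, one chosen as ±e_i from each of 7 distinct axes: 2^7·C(13,7) = 219648.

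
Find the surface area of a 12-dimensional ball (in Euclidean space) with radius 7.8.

S_12(7.8) = 2·π^(12/2)·(7.8)^11 / Γ(12/2) ≈ 1.04181e+11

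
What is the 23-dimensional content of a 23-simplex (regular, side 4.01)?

For a regular n-simplex with edge a, V = (a^n / n!)·√((n+1)/2^n). With a=4.01, n=23: V ≈ 4.87626e-12.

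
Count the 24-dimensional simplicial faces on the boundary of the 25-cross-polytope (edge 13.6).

Number of 24-faces = 2^(24+1) · C(25,24+1) = 33554432 · 1 = 33554432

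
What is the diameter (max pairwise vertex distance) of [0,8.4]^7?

The space diagonal of an n-cube of side s is s√n. Here 8.4·√7 ≈ 22.2243.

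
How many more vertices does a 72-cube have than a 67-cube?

The 72-cube has 2^72 = 4722366482869645213696 vertices. The 67-cube has 2^67 = 147573952589676412928 vertices. Difference: 4722366482869645213696 - 147573952589676412928 = 4574792530279968800768.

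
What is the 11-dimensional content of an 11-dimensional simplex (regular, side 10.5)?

V_11 = √(12) · 10.5^11 / (11! · 2^(11/2)) ≈ 327.984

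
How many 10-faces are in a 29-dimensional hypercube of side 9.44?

f_10(29-cube) = (29 choose 10) · 2^19 = 10501493882880.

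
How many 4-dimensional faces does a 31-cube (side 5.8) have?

f_4(31-cube) = (31 choose 4) · 2^27 = 4223160811520.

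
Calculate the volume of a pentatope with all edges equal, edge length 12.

V_4 = √(5) · 12^4 / (4! · 2^(4/2)) ≈ 482.991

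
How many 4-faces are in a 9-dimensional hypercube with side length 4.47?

Choose 4 of 9 axes to span the face (C(9,4) = 126 ways), then fix each of the remaining 5 coordinates at one of its two extreme values (2^5 = 32 ways): 126·32 = 4032.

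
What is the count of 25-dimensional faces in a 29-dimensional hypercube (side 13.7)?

Choose 25 of 29 axes to span the face (C(29,25) = 23751 ways), then fix each of the remaining 4 coordinates at one of its two extreme values (2^4 = 16 ways): 23751·16 = 380016.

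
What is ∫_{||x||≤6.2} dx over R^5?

The n-ball volume is π^(n/2)·r^n/Γ(n/2+1). With n=5, r=6.2: V ≈ 48223.3.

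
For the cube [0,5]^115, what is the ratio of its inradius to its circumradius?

r_in = 5/2 (half the side); r_out = 5√115/2 (half the diagonal). Ratio = 1/√115 ≈ 0.0932505.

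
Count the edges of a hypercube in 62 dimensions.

Number of 1-faces = C(62,1)·2^(62-1) = 62·2305843009213693952 = 142962266571249025024.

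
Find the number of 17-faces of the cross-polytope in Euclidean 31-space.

An n-cross-polytope has 2^(k+1)·C(n,k+1) k-faces. Here 2^18·C(31,18) = 262144·206253075 = 54068006092800.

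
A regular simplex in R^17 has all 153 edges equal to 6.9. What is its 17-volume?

For a regular n-simplex with edge a, V = (a^n / n!)·√((n+1)/2^n). With a=6.9, n=17: V ≈ 0.00600133.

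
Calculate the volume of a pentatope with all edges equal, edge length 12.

Volume = 12^4 · √(5/2^4) / 4! ≈ 482.991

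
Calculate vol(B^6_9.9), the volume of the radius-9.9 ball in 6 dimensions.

The n-ball volume is π^(n/2)·r^n/Γ(n/2+1). With n=6, r=9.9: V ≈ 4.8653e+06.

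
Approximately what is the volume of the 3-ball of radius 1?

The n-ball volume is π^(n/2)·r^n/Γ(n/2+1). With n=3, r=1: V = 4·π/3 ≈ 4.18879.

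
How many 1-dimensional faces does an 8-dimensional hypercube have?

An n-cube has C(n,k)·2^(n-k) k-faces. Here C(8,1)·2^7 = 8·128 = 1024.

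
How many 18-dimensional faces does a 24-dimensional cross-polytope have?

Number of 18-faces = 2^(18+1) · C(24,18+1) = 524288 · 42504 = 22284337152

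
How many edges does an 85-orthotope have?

Number of 1-faces = C(85,1)·2^(85-1) = 85·19342813113834066795298816 = 1644139114675895677600399360.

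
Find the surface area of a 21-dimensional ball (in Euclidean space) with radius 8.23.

S_21(8.23) = 2·π^(21/2)·(8.23)^20 / Γ(21/2) ≈ 5.95338e+17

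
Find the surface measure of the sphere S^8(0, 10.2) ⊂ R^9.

S_9(10.2) = 2·π^(9/2)·(10.2)^8 / Γ(9/2) ≈ 3.47826e+09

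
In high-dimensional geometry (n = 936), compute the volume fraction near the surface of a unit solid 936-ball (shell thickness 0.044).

1 - (1-0.044)^936 ≈ 1 - 5.112e-19 ≈ 100.000000%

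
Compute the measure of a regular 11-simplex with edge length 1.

V_11 = √(12) · 1^11 / (11! · 2^(11/2)) ≈ 1.91765e-09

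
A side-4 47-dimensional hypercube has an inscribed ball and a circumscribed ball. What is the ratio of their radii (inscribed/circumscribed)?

For an n-cube of any side s, the inradius is s/2 and the circumradius is s√n/2, so the ratio is 1/√47 ≈ 0.145865.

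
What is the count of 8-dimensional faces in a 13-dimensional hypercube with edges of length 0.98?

An n-cube has C(n,k)·2^(n-k) k-faces. Here C(13,8)·2^5 = 1287·32 = 41184.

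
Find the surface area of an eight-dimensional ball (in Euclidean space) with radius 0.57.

S_8(0.57) = 2·π^(8/2)·(0.57)^7 / Γ(8/2) ≈ 0.634749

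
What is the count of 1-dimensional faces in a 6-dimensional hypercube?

An n-cube has C(n,k)·2^(n-k) k-faces. Here C(6,1)·2^5 = 6·32 = 192.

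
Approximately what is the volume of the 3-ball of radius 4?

V_3(4) = π^(3/2) · (4)^3 / Γ(3/2 + 1) = 256·π/3 ≈ 268.083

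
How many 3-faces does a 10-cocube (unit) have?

An n-cross-polytope has 2^(k+1)·C(n,k+1) k-faces. Here 2^4·C(10,4) = 16·210 = 3360.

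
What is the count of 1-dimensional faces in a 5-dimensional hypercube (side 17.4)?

f_1(5-cube) = (5 choose 1) · 2^4 = 80.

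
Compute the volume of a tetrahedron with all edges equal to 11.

Volume = (√2/12) · 11³ = 156.86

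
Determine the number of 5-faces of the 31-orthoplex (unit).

Number of 5-faces = 2^(5+1) · C(31,5+1) = 64 · 736281 = 47121984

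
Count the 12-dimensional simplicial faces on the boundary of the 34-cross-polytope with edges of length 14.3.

Number of 12-faces = 2^(12+1) · C(34,12+1) = 8192 · 927983760 = 7602042961920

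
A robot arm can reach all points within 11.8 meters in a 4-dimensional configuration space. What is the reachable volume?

Volume = π^{4/2}·(11.8)^4/Γ(3) ≈ 95674.8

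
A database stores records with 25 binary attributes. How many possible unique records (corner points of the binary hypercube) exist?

An n-cube has 2^n vertices; for n = 25 that is 2^25 = 33554432.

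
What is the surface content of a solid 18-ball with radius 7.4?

|∂B_18(7.4)| ≈ 8.84703e+14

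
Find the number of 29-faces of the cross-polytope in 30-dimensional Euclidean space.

Number of 29-faces = 2^(29+1) · C(30,29+1) = 1073741824 · 1 = 1073741824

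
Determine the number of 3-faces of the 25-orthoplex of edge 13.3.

An n-cross-polytope has 2^(k+1)·C(n,k+1) k-faces. Here 2^4·C(25,4) = 16·12650 = 202400.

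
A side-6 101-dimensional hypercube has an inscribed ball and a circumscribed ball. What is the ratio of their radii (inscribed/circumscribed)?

For an n-cube of any side s, the inradius is s/2 and the circumradius is s√n/2, so the ratio is 1/√101 ≈ 0.0995037.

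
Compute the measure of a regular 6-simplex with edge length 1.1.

For a regular n-simplex with edge a, V = (a^n / n!)·√((n+1)/2^n). With a=1.1, n=6: V ≈ 0.000813734.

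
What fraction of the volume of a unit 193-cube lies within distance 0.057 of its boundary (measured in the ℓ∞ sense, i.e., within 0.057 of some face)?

The inner cube has side 1-2·0.057 = 0.886 and volume (0.886)^193 ≈ 7.157e-11, so the shell holds 1 - 7.157e-11 of the volume.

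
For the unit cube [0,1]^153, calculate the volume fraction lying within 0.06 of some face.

Shell fraction = 1 - (1-0.12)^153 ≈ 0.9999999968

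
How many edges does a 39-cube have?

An n-cube has n·2^(n-1) edges. With n = 39: 39·274877906944 = 10720238370816.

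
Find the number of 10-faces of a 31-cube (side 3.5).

An n-cube has C(n,k)·2^(n-k) k-faces. Here C(31,10)·2^21 = 44352165·2097152 = 93013231534080.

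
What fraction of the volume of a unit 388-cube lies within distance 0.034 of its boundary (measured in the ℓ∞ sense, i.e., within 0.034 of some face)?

1 - (1 - 2·0.034)^388 = 1 - 0.932^388 ≈ 1 - 1.359e-12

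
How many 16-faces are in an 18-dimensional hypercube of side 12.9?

f_16(18-cube) = (18 choose 16) · 2^2 = 612.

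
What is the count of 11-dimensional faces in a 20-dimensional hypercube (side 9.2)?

Choose 11 of 20 axes to span the face (C(20,11) = 167960 ways), then fix each of the remaining 9 coordinates at one of its two extreme values (2^9 = 512 ways): 167960·512 = 85995520.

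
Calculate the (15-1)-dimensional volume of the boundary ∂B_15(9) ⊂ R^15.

The surface area of an n-ball is 2π^(n/2) r^(n-1) / Γ(n/2). For n=15, r=9: 216905884017408·π^7/5005 ≈ 1.30893e+14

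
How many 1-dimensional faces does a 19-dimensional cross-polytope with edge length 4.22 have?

An n-cross-polytope has 2^(k+1)·C(n,k+1) k-faces. Here 2^2·C(19,2) = 4·171 = 684.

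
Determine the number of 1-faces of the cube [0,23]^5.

f_1(5-cube) = (5 choose 1) · 2^4 = 80.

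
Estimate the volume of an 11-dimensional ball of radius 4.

V_11(4) = π^(11/2) · (4)^11 / Γ(11/2 + 1) = 268435456·π^5/10395 ≈ 7.9025e+06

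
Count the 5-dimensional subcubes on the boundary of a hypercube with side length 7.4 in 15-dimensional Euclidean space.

An n-cube has C(n,k)·2^(n-k) k-faces. Here C(15,5)·2^10 = 3003·1024 = 3075072.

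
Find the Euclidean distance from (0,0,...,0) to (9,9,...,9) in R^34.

The space diagonal of an n-cube of side s is s√n. Here 9·√34 ≈ 52.4786.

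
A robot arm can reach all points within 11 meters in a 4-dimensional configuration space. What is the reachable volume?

The n-ball volume is π^(n/2)·r^n/Γ(n/2+1). With n=4, r=11: V = 14641·π^2/2 ≈ 72250.4.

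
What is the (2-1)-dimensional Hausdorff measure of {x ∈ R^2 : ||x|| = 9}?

S = n·V_n(r)/r = 2·V_2(9)/9 (volume-to-surface relation), giving 2πr = 2π·9 ≈ 56.5487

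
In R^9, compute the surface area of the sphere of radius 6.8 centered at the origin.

The surface area of an n-ball is 2π^(n/2) r^(n-1) / Γ(n/2). For n=9, r=6.8: 1.35716e+08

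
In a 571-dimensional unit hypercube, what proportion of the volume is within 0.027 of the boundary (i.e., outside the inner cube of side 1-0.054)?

1 - (1 - 2·0.027)^571 = 1 - 0.946^571 ≈ 1 - 1.713e-14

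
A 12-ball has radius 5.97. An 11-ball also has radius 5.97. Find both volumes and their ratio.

V_12(5.97) ≈ 2.7369e+09. V_11(5.97) ≈ 6.46878e+08. Ratio V_12/V_11 ≈ 4.231.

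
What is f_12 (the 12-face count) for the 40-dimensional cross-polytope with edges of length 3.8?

f_12(40-orthoplex) = 2^13 · (40 choose 13) = 98576161832960.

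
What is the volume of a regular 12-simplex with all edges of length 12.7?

V_12 = √(13) · 12.7^12 / (12! · 2^(12/2)) ≈ 2070.62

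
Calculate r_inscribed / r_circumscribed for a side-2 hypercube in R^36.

Ratio = (s/2)/(s√36/2) = 36^(-1/2) ≈ 0.166667.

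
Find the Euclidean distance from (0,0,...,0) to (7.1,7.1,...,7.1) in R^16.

d = √(7.1² + 7.1² + ... + 7.1²) [16 terms] = √(16·7.1²) = 7.1√16 = 28.4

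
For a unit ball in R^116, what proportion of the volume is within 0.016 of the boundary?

Shell fraction = 1 - (1-0.016)^116 ≈ 0.846032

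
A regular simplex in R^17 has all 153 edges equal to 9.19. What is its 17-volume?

Volume = 9.19^17 · √(18/2^17) / 17! ≈ 0.783748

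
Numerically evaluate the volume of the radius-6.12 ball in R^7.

The n-ball volume is π^(n/2)·r^n/Γ(n/2+1). With n=7, r=6.12: V ≈ 1.51929e+06.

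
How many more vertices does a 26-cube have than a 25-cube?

The 26-cube has 2^26 = 67108864 vertices. The 25-cube has 2^25 = 33554432 vertices. Difference: 67108864 - 33554432 = 33554432.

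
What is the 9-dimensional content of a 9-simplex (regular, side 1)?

Volume = 1^9 · √(10/2^9) / 9! ≈ 3.85125e-07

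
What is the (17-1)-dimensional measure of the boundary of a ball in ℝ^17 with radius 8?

S_17(8) = 2·π^(17/2)·(8)^16 / Γ(17/2) = 144115188075855872·π^8/2027025 ≈ 6.74605e+14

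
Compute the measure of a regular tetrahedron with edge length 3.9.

Volume = (√2/12) · 3.9³ = 6.99081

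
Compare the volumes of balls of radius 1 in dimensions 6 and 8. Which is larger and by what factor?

V_6(1) ≈ 5.16771, V_8(1) ≈ 4.05871. The 6-ball is larger by a factor of 1.273.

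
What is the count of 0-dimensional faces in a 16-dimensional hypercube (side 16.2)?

Choose 0 of 16 axes to span the face (C(16,0) = 1 way), then fix each of the remaining 16 coordinates at one of its two extreme values (2^16 = 65536 ways): 1·65536 = 65536.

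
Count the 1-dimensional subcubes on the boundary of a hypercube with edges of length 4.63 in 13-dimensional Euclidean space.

Choose 1 of 13 axes to span the face (C(13,1) = 13 ways), then fix each of the remaining 12 coordinates at one of its two extreme values (2^12 = 4096 ways): 13·4096 = 53248.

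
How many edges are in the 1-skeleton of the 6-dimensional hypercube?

Number of 1-faces = C(6,1)·2^(6-1) = 6·32 = 192.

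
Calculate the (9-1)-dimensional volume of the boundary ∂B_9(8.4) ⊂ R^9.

The surface area of an n-ball is 2π^(n/2) r^(n-1) / Γ(n/2). For n=9, r=8.4: 7.35859e+08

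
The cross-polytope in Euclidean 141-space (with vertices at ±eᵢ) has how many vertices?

Number of vertices = 2n = 282.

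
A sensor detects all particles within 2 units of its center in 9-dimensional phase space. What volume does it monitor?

V_9(2) = π^(9/2) · (2)^9 / Γ(9/2 + 1) = 16384·π^4/945 ≈ 1688.84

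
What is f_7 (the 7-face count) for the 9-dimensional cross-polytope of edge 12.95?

Each 7-face is the convex hull of 8 vertices, one chosen as ±e_i from each of 8 distinct axes: 2^8·C(9,8) = 2304.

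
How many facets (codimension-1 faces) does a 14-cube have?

f_13(14-cube) = (14 choose 13) · 2^1 = 28.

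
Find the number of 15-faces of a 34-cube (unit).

f_15(34-cube) = (34 choose 15) · 2^19 = 973061499125760.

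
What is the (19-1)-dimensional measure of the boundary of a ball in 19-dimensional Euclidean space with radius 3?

|∂B_19(3)| = 4897760256·π^9/425425 ≈ 3.43181e+08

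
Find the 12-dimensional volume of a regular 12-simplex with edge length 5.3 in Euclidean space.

Volume = 5.3^12 · √(13/2^12) / 12! ≈ 0.0577784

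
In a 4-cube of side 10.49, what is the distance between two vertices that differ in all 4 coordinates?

d = √(10.49² + 10.49² + ... + 10.49²) [4 terms] = √(4·10.49²) = 10.49√4 = 20.98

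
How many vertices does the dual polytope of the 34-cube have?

The 34-dimensional cross-polytope has 2n = 2·34 = 68 vertices.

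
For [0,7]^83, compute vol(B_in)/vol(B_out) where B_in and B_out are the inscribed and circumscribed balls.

Volume scales as r^n, and r_in/r_out = 1/√83, giving (1/√83)^83 ≈ 2.2817e-80.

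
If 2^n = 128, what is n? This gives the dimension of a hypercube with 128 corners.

2^n = 128 ⇒ n = log_2(128) = 7.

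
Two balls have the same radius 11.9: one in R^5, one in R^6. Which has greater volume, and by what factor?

V_5(11.9) ≈ 1.25613e+06, V_6(11.9) ≈ 1.46751e+07. The 6-ball is larger by a factor of 11.68.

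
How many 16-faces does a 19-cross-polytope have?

Number of 16-faces = 2^(16+1) · C(19,16+1) = 131072 · 171 = 22413312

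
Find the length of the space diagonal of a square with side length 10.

||(10,10,...,10)|| = √(2)·10 ≈ 14.1421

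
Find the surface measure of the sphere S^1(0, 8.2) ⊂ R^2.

S_2(8.2) = 2·π^(2/2)·(8.2)^1 / Γ(2/2) = 2πr = 2π·8.2 ≈ 51.5221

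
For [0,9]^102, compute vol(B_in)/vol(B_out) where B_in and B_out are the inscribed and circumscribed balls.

V_in/V_out = n^(-n/2) = 102^(-102/2) ≈ 3.64243e-103.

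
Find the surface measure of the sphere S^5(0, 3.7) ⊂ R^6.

S_6(3.7) = 2·π^(6/2)·(3.7)^5 / Γ(6/2) ≈ 21501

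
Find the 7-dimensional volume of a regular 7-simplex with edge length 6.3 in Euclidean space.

V = (6.3^7 / 7!) · √((7+1) / 2^7) ≈ 19.5386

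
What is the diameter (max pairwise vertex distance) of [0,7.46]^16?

d = √(7.46² + 7.46² + ... + 7.46²) [16 terms] = √(16·7.46²) = 7.46√16 = 29.84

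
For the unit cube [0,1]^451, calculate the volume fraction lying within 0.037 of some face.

The inner cube has side 1-2·0.037 = 0.926 and volume (0.926)^451 ≈ 8.741e-16, so the shell holds 1 - 8.741e-16 of the volume.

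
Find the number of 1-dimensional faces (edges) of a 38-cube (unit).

An n-cube has n·2^(n-1) edges. With n = 38: 38·137438953472 = 5222680231936.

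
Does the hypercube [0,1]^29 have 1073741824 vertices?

False. The 29-cube has 2^29 = 536870912 vertices.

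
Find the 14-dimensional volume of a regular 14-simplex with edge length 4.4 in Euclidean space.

Volume = 4.4^14 · √(15/2^14) / 14! ≈ 0.000353806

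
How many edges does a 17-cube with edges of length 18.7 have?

Each of the 2^17 = 131072 vertices has degree 17; total edges = 17·2^17/2 = 1114112.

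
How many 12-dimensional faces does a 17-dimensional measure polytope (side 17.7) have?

Number of 12-faces = C(17,12) · 2^(17-12) = 6188 · 32 = 198016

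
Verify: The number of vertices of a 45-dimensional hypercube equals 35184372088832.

True. The 45-cube has 2^45 = 35184372088832 vertices.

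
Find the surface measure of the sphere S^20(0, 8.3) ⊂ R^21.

S_21(8.3) = 2·π^(21/2)·(8.3)^20 / Γ(21/2) ≈ 7.05227e+17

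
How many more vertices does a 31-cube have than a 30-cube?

The 31-cube has 2^31 = 2147483648 vertices. The 30-cube has 2^30 = 1073741824 vertices. Difference: 2147483648 - 1073741824 = 1073741824.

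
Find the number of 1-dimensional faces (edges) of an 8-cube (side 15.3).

An n-cube has n·2^(n-1) edges. With n = 8: 8·128 = 1024.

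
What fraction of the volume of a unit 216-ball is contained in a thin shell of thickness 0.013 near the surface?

V(inner)/V(outer) = ((1-0.013)/1)^216 ≈ 0.05922, so the shell fraction is 0.940775.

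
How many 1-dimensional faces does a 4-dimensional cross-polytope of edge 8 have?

Each 1-face is the convex hull of 2 vertices, one chosen as ±e_i from each of 2 distinct axes: 2^2·C(4,2) = 24.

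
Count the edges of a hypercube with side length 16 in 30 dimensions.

Number of 1-faces = C(30,1)·2^(30-1) = 30·536870912 = 16106127360.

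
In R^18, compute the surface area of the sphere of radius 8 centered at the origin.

S_18(8) = 2·π^(18/2)·(8)^17 / Γ(18/2) = 35184372088832·π^9/315 ≈ 3.32957e+15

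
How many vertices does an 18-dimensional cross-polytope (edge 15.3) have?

f_0(18-orthoplex) = 2^1 · (18 choose 1) = 36.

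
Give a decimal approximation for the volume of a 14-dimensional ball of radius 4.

V_14(4) = π^(14/2) · (4)^14 / Γ(14/2 + 1) = 16777216·π^7/315 ≈ 1.60864e+08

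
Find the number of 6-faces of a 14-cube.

Choose 6 of 14 axes to span the face (C(14,6) = 3003 ways), then fix each of the remaining 8 coordinates at one of its two extreme values (2^8 = 256 ways): 3003·256 = 768768.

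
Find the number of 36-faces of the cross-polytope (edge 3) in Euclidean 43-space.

f_36(43-orthoplex) = 2^37 · (43 choose 37) = 837890257650188288.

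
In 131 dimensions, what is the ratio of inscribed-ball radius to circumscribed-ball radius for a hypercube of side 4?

For an n-cube of any side s, the inradius is s/2 and the circumradius is s√n/2, so the ratio is 1/√131 ≈ 0.0873704.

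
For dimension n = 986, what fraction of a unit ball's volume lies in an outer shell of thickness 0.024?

1 - (1-0.024)^986 ≈ 1 - 3.958e-11 ≈ (100 - 3.96e-09)%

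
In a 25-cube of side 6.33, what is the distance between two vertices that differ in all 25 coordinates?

Diagonal = √25 · 6.33 = 31.65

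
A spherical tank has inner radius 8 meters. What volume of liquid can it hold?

The n-ball volume is π^(n/2)·r^n/Γ(n/2+1). With n=3, r=8: V = 2048·π/3 ≈ 2144.66.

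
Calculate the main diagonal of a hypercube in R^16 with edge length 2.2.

The space diagonal of an n-cube of side s is s√n. Here 2.2·√16 = 8.8.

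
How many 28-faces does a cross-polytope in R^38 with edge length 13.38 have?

An n-cross-polytope has 2^(k+1)·C(n,k+1) k-faces. Here 2^29·C(38,29) = 536870912·163011640 = 87516207833415680.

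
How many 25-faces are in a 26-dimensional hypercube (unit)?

An n-cube has C(n,k)·2^(n-k) k-faces. Here C(26,25)·2^1 = 26·2 = 52.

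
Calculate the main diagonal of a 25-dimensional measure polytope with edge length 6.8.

The space diagonal of an n-cube of side s is s√n. Here 6.8·√25 = 34.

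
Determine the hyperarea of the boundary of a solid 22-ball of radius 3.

S = n·V_n(r)/r = 22·V_22(3)/3 (volume-to-surface relation), giving 129140163·π^11/22400 ≈ 1.69614e+09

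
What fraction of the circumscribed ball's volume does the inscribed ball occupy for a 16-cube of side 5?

Volume scales as r^n, and r_in/r_out = 1/√16, giving (1/√16)^16 ≈ 2.32831e-10.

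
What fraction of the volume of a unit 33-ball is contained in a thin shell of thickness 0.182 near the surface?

V(inner)/V(outer) = ((1-0.182)/1)^33 ≈ 0.001321, so the shell fraction is 0.998679.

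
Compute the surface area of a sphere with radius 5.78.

S = n·V_n(r)/r = 3·V_3(5.78)/5.78 (volume-to-surface relation), giving 4πr² = 4π·(5.78)² ≈ 419.822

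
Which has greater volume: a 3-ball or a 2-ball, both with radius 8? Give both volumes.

V_3(8) ≈ 2144.66. V_2(8) ≈ 201.062. The 3-ball is larger.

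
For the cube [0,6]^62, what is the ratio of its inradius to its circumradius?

Ratio = (s/2)/(s√62/2) = 62^(-1/2) ≈ 0.127.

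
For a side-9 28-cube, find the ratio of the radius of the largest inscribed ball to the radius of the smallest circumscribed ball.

Ratio = (s/2)/(s√28/2) = 28^(-1/2) ≈ 0.188982.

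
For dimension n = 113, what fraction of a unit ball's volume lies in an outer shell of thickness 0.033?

1 - (1-0.033)^113 ≈ 0.977448 ≈ 97.74%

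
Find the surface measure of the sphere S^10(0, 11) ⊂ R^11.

The surface area of an n-ball is 2π^(n/2) r^(n-1) / Γ(n/2). For n=11, r=11: 1659995174464·π^5/945 ≈ 5.37557e+11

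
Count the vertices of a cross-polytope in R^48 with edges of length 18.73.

The vertices are ±e_1, ..., ±e_48, so there are 2·48 = 96.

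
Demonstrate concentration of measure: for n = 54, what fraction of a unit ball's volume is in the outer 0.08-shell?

1 - (1-0.08)^54 ≈ 0.98892 ≈ 98.89%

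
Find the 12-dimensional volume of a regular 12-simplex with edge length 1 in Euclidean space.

V_12 = √(13) · 1^12 / (12! · 2^(12/2)) ≈ 1.17613e-10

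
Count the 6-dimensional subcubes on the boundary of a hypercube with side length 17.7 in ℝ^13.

f_6(13-cube) = (13 choose 6) · 2^7 = 219648.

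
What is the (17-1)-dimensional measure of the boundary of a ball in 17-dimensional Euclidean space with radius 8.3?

|∂B_17(8.3)| ≈ 1.21579e+15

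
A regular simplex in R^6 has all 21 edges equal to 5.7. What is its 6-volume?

For a regular n-simplex with edge a, V = (a^n / n!)·√((n+1)/2^n). With a=5.7, n=6: V ≈ 15.7534.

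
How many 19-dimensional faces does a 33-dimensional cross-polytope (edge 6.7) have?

Each 19-face is the convex hull of 20 vertices, one chosen as ±e_i from each of 20 distinct axes: 2^20·C(33,20) = 601008572989440.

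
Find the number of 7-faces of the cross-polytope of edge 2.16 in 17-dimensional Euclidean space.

An n-cross-polytope has 2^(k+1)·C(n,k+1) k-faces. Here 2^8·C(17,8) = 256·24310 = 6223360.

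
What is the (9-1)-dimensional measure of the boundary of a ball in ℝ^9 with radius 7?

S = n·V_n(r)/r = 9·V_9(7)/7 (volume-to-surface relation), giving 26353376·π^4/15 ≈ 1.71137e+08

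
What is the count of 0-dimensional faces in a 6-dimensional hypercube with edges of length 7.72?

Choose 0 of 6 axes to span the face (C(6,0) = 1 way), then fix each of the remaining 6 coordinates at one of its two extreme values (2^6 = 64 ways): 1·64 = 64.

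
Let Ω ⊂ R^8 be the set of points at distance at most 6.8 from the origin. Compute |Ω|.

V_8(6.8) = π^(8/2) · (6.8)^8 / Γ(8/2 + 1) ≈ 1.85549e+07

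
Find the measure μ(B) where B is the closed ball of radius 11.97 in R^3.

V_3(11.97) = π^(3/2) · (11.97)^3 / Γ(3/2 + 1) ≈ 7184.08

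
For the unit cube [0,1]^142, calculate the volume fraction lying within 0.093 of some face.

The inner cube has side 1-2·0.093 = 0.814 and volume (0.814)^142 ≈ 2.035e-13, so the shell holds 1 - 2.035e-13 of the volume.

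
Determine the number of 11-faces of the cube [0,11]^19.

An n-cube has C(n,k)·2^(n-k) k-faces. Here C(19,11)·2^8 = 75582·256 = 19348992.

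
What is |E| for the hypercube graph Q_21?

Each of the 2^21 = 2097152 vertices has degree 21; total edges = 21·2^21/2 = 22020096.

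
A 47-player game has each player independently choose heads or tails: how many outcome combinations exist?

Each vertex is a binary string of length 47, so there are 2^47 = 140737488355328.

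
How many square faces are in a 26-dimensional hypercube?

f_2(26-cube) = (26 choose 2) · 2^24 = 5452595200.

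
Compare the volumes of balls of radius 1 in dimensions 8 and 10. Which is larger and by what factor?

V_8(1) ≈ 4.05871, V_10(1) ≈ 2.55016. The 8-ball is larger by a factor of 1.592.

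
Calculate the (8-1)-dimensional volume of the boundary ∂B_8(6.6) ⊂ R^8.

The surface area of an n-ball is 2π^(n/2) r^(n-1) / Γ(n/2). For n=8, r=6.6: 1.77127e+07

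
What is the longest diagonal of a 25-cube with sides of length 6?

The space diagonal of an n-cube of side s is s√n. Here 6·√25 = 30.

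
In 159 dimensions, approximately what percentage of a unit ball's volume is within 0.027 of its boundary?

1 - (1-0.027)^159 ≈ 0.987119 ≈ 98.71%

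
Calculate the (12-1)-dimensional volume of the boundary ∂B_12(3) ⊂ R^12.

S_12(3) = 2·π^(12/2)·(3)^11 / Γ(12/2) = 59049·π^6/20 ≈ 2.83845e+06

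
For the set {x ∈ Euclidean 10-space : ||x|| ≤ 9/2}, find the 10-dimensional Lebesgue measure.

V = 1162261467·π^5/40960 ≈ 8.68347e+06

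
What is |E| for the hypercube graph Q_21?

An n-cube has n·2^(n-1) edges. With n = 21: 21·1048576 = 22020096.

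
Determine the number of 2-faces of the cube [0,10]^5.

An n-cube has C(n,k)·2^(n-k) k-faces. Here C(5,2)·2^3 = 10·8 = 80.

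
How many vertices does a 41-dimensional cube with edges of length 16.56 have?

Number of vertices = 2^41 = 2199023255552.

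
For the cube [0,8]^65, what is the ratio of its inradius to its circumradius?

r_in / r_out = (8/2) / (8√65/2) = 1/√65 ≈ 0.124035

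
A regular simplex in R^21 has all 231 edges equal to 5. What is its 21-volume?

V = (5^21 / 21!) · √((21+1) / 2^21) ≈ 3.02289e-08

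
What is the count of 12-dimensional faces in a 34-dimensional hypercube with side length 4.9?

f_12(34-cube) = (34 choose 12) · 2^22 = 2299963543388160.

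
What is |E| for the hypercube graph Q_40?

Each of the 2^40 = 1099511627776 vertices has degree 40; total edges = 40·2^40/2 = 21990232555520.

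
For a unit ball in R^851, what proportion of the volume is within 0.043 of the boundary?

1 - (1-0.043)^851 ≈ 1 - 5.702e-17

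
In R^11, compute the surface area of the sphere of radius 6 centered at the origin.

S_11(6) = 2·π^(11/2)·(6)^10 / Γ(11/2) = 143327232·π^5/35 ≈ 1.25317e+09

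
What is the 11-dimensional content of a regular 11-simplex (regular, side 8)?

Volume = 8^11 · √(12/2^11) / 11! ≈ 16.4725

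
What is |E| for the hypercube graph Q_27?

Each of the 2^27 = 134217728 vertices has degree 27; total edges = 27·2^27/2 = 1811939328.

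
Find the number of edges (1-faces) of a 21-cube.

f_1(21-cube) = (21 choose 1) · 2^20 = 22020096.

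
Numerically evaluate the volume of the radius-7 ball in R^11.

The n-ball volume is π^(n/2)·r^n/Γ(n/2+1). With n=11, r=7: V = 18078415936·π^5/1485 ≈ 3.72549e+09.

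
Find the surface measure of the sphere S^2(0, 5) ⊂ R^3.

|∂B_3(5)| = 4πr² = 4π·(5)² ≈ 314.159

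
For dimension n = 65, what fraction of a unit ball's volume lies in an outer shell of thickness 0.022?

1 - (1-0.022)^65 ≈ 0.764481 ≈ 76.45%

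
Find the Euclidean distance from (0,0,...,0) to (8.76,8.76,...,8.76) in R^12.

||(8.76,8.76,...,8.76)|| = √(12)·8.76 ≈ 30.3455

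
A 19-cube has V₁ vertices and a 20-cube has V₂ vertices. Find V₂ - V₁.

V₁ = 2^19 = 524288. V₂ = 2^20 = 1048576. V₂ - V₁ = 524288.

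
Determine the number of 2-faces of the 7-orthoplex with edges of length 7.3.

An n-cross-polytope has 2^(k+1)·C(n,k+1) k-faces. Here 2^3·C(7,3) = 8·35 = 280.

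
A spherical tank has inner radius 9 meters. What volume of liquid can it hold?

V = 972·π ≈ 3053.63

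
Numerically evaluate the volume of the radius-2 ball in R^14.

V_14(2) = π^(14/2) · (2)^14 / Γ(14/2 + 1) = 1024·π^7/315 ≈ 9818.35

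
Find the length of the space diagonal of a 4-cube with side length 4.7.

||(4.7,4.7,...,4.7)|| = √(4)·4.7 = 9.4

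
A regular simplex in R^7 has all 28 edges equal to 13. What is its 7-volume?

Volume = 13^7 · √(8/2^7) / 7! ≈ 3112.53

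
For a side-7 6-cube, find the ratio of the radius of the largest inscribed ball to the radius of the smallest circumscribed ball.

r_in / r_out = (7/2) / (7√6/2) = 1/√6 ≈ 0.408248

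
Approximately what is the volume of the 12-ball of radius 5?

V = 48828125·π^6/144 ≈ 3.25992e+08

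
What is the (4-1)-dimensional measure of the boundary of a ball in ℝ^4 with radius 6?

S_4(6) = 2·π^(4/2)·(6)^3 / Γ(4/2) = 432·π^2 ≈ 4263.67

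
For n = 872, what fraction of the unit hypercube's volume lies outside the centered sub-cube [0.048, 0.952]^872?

Shell fraction = 1 - (1-0.096)^872 ≈ 1 - 6.01e-39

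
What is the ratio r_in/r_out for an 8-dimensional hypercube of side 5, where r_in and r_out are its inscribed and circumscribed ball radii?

For an n-cube of any side s, the inradius is s/2 and the circumradius is s√n/2, so the ratio is 1/√8 ≈ 0.353553.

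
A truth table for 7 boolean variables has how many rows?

An n-cube has 2^n vertices; for n = 7 that is 2^7 = 128.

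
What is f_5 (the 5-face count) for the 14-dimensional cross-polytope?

f_5(14-orthoplex) = 2^6 · (14 choose 6) = 192192.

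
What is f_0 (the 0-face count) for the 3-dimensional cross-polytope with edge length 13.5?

Number of 0-faces = 2^(0+1) · C(3,0+1) = 2 · 3 = 6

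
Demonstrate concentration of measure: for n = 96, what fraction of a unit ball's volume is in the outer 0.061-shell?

1 - (1-0.061)^96 ≈ 0.997624 ≈ 99.76%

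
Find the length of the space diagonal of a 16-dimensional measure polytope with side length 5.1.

||(5.1,5.1,...,5.1)|| = √(16)·5.1 = 20.4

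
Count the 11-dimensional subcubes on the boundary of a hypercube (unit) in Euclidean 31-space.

Number of 11-faces = C(31,11) · 2^(31-11) = 84672315 · 1048576 = 88785357373440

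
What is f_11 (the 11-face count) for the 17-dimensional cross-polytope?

f_11(17-orthoplex) = 2^12 · (17 choose 12) = 25346048.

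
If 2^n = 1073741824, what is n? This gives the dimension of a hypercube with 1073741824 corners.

Since 2^n = 1073741824, we have n = 30.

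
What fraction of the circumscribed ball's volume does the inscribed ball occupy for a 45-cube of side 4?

V_in/V_out = n^(-n/2) = 45^(-45/2) ≈ 6.34919e-38.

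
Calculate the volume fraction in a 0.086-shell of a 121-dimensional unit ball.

V(inner)/V(outer) = ((1-0.086)/1)^121 ≈ 1.881e-05, so the shell fraction is 0.999981.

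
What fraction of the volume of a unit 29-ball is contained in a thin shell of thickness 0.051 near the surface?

V(inner)/V(outer) = ((1-0.051)/1)^29 ≈ 0.2191, so the shell fraction is 0.780861.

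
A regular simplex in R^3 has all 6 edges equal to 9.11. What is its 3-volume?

Volume = (√2/12) · 9.11³ = 89.1023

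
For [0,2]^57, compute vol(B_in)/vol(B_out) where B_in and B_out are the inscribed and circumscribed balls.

The radii are 2/2 and 2√57/2, so the volume ratio is (1/√57)^57 = 57^{-57/2} ≈ 9.06915e-51.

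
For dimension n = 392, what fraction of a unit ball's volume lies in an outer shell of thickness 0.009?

1 - (1-0.009)^392 ≈ 0.971102 ≈ 97.11%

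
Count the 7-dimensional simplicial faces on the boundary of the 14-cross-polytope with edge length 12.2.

Number of 7-faces = 2^(7+1) · C(14,7+1) = 256 · 3003 = 768768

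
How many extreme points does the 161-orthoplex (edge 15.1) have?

Number of vertices = 2n = 322.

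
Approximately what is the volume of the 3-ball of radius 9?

V = 972·π ≈ 3053.63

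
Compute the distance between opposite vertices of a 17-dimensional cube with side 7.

The space diagonal of an n-cube of side s is s√n. Here 7·√17 ≈ 28.8617.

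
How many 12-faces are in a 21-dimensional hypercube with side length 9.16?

f_12(21-cube) = (21 choose 12) · 2^9 = 150492160.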